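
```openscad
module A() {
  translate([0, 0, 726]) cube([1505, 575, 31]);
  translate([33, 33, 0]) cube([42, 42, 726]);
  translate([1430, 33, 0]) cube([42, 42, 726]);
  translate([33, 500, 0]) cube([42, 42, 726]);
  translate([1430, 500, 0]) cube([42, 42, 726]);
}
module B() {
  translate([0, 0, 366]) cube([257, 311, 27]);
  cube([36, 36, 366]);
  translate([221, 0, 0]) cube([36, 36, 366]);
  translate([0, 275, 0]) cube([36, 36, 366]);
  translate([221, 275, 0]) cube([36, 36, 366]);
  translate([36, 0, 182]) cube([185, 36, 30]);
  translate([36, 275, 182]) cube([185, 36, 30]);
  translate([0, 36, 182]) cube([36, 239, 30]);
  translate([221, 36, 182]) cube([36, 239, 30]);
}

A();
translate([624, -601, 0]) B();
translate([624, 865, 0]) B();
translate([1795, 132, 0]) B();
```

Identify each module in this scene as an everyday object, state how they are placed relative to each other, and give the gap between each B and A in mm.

A is a table. B is a stool. Three stools sit around the table at the −y, +y, +x sides. The gap between each stool and the table is 290 mm.

Each stool's nearest face is 290 mm from the table's bounding box.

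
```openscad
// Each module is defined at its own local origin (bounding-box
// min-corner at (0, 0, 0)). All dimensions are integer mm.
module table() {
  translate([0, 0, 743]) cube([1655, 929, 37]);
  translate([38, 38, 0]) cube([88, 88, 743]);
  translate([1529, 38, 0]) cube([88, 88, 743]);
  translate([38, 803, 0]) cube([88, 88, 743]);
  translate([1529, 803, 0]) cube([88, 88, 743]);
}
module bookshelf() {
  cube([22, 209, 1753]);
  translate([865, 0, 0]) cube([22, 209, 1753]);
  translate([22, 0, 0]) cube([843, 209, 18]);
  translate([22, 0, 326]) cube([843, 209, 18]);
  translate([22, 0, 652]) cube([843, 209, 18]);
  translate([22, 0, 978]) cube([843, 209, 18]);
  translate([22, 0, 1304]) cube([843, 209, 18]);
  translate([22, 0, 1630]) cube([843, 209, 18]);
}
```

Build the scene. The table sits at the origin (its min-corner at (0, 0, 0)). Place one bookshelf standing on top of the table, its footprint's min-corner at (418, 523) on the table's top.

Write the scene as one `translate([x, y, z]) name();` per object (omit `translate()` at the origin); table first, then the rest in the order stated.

table();
translate([418, 523, 780]) bookshelf();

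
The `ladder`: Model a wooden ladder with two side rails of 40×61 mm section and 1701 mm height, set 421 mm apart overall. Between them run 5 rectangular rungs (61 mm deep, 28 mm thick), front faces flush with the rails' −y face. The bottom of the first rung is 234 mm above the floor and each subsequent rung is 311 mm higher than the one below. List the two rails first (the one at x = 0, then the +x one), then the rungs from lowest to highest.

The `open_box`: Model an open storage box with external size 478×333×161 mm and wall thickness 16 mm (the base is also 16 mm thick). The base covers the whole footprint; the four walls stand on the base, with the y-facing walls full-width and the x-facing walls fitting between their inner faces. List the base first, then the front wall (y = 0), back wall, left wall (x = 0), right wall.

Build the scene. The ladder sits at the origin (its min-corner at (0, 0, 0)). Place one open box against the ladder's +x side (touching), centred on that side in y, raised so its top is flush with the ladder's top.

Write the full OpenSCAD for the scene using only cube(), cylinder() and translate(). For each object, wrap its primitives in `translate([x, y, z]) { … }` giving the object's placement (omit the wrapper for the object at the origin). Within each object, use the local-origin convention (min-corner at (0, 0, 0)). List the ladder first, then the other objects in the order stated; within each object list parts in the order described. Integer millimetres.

cube([40, 61, 1701]);
translate([381, 0, 0]) cube([40, 61, 1701]);
translate([40, 0, 234]) cube([341, 61, 28]);
translate([40, 0, 545]) cube([341, 61, 28]);
translate([40, 0, 856]) cube([341, 61, 28]);
translate([40, 0, 1167]) cube([341, 61, 28]);
translate([40, 0, 1478]) cube([341, 61, 28]);
translate([421, -136, 1540]) {
  cube([478, 333, 16]);
  translate([0, 0, 16]) cube([478, 16, 145]);
  translate([0, 317, 16]) cube([478, 16, 145]);
  translate([0, 16, 16]) cube([16, 301, 145]);
  translate([462, 16, 16]) cube([16, 301, 145]);
}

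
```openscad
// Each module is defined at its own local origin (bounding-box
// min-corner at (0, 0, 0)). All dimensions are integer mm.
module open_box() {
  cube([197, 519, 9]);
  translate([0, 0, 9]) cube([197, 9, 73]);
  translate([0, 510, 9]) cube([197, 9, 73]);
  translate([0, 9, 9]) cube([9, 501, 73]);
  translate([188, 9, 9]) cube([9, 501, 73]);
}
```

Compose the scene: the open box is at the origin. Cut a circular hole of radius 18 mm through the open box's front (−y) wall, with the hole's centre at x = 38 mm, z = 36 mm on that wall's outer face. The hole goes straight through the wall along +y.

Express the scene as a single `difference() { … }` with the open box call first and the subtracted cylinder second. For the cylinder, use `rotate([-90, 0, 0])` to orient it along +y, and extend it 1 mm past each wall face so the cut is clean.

difference() {
  open_box();
  translate([38, -1, 36]) rotate([-90, 0, 0]) cylinder(h = 11, r = 18);
}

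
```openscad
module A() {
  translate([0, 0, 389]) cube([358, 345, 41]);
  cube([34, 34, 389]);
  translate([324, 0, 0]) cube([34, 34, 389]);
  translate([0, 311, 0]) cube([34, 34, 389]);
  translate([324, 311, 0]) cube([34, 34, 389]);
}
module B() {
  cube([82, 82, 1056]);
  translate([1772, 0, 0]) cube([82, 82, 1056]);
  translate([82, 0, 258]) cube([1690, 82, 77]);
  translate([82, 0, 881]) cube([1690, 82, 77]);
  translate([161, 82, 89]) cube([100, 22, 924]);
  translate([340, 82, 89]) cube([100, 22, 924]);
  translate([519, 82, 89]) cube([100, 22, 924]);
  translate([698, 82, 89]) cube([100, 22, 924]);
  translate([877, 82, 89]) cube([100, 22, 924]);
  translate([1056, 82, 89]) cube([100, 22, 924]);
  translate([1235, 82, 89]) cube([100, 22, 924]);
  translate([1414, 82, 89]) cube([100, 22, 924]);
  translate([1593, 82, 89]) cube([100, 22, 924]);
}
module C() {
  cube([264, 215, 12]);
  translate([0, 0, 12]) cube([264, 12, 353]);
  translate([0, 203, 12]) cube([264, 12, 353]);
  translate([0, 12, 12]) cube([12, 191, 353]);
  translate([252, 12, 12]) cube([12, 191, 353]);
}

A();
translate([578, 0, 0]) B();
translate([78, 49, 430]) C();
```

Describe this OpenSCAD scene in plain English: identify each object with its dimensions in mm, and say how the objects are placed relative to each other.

A is a simple wooden stool: a rectangular seat 358 mm (x) by 345 mm (y), 41 mm thick, top face at z = 430 mm, on four square legs, each 34×34 mm in cross-section. The legs rest on z = 0, each flush with a corner of the seat.

B is a fence section. Two 82×82 mm posts, 1056 mm tall, stand on the floor with a clear span of 1690 mm between their inner faces. Two horizontal rails of 82×77 mm section span the gap between the posts with their undersides at z = 258 mm and z = 881 mm, flush with the posts' −y face. 9 pickets, each 100 mm wide, 22 mm thick and 924 mm tall, are fixed to the +y face of the rails with their bottoms at z = 89 mm, evenly spaced across the span with equal gaps (rounded down to the nearest mm) at the −x end and between each pair — any rounding remainder accumulates at the +x end.

C is an open storage box with external size 264×215×365 mm and wall thickness 12 mm (the base is also 12 mm thick). The base covers the whole footprint; the four walls stand on the base, with the y-facing walls full-width and the x-facing walls fitting between their inner faces.

The fence section is on the floor beside the stool on its +x side. The open box is on top of the stool.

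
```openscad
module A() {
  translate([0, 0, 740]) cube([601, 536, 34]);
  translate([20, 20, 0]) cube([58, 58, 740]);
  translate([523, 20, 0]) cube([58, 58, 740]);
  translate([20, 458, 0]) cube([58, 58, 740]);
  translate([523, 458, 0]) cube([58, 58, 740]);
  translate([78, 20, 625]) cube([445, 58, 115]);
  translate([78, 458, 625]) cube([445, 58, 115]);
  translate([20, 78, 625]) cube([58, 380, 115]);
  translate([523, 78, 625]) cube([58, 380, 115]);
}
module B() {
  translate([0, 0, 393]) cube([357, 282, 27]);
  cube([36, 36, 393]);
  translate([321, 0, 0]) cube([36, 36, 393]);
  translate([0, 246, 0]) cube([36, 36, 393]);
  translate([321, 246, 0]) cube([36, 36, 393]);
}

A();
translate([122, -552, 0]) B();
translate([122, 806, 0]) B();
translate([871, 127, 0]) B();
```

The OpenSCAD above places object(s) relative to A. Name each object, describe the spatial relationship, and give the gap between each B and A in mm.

A is a table. B is a stool. Three stools sit around the table at the −y, +y, +x sides. The gap between each stool and the table is 270 mm.

Each stool's nearest face is 270 mm from the table's bounding box.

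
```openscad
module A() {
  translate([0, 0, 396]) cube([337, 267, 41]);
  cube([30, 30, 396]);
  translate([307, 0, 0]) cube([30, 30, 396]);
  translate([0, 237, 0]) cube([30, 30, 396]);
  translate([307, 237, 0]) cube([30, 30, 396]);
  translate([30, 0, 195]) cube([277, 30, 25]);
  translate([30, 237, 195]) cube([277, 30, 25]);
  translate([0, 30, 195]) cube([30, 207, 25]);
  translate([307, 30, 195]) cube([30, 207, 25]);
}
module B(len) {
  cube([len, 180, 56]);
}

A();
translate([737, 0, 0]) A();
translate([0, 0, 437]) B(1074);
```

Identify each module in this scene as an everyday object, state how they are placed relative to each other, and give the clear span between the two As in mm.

A is a stool. B is a beam. A beam spans the tops of two stools. The clear span between the two stools is 400 mm.

Second stool starts at x = 737; first ends at x = 337; clear span = 737 − 337 = 400 mm.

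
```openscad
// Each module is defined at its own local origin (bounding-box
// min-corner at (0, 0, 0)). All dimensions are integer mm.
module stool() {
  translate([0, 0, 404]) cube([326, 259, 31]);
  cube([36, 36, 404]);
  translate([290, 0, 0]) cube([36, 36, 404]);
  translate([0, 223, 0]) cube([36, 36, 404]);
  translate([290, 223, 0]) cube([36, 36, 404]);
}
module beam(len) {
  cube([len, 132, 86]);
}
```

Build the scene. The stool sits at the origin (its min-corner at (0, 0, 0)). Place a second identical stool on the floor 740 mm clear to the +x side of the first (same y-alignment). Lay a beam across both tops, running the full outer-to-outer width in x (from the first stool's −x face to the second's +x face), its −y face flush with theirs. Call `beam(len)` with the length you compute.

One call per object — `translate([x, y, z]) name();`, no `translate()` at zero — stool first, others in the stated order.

stool();
translate([1066, 0, 0]) stool();
translate([0, 0, 435]) beam(1392);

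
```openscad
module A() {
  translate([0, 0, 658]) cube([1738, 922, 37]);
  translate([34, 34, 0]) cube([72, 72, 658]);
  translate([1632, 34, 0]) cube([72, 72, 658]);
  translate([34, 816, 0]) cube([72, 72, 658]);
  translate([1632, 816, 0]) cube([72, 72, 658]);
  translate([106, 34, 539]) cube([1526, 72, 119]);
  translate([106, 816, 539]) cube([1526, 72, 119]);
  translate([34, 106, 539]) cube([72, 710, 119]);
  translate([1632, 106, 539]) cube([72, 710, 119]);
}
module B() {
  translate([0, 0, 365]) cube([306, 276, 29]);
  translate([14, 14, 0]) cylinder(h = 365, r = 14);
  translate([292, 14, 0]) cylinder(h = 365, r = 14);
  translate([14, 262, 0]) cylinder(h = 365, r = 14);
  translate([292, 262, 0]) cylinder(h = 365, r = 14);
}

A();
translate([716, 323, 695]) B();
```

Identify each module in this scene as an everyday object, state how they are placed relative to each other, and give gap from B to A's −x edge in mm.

The stool's min-x is at 716; the table's min-x is 0; gap = 716 mm.

A is a table. B is a stool. The stool is on top of the table, centred. The gap from the stool to the table's −x edge is 716 mm.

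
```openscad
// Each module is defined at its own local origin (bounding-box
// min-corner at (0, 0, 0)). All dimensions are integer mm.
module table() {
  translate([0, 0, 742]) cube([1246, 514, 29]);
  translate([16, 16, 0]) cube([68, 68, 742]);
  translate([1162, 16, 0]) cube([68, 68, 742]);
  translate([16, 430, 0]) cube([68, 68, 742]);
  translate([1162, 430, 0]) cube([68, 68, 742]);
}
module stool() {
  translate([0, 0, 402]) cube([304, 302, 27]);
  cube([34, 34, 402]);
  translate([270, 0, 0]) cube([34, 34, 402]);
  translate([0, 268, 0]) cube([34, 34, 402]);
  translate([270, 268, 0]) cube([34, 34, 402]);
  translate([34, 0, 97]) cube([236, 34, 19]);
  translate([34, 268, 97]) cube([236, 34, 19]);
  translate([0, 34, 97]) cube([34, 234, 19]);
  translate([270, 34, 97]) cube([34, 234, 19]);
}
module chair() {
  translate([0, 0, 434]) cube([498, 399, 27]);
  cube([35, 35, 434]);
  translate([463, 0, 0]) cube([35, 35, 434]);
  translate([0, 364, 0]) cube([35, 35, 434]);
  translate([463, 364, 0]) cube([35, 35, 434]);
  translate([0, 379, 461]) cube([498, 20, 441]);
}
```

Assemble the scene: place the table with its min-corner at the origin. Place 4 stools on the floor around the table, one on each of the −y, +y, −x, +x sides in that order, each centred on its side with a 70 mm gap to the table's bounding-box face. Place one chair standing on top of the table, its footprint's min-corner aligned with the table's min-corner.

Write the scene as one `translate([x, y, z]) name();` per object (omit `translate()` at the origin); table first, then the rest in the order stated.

table();
translate([471, -372, 0]) stool();
translate([471, 584, 0]) stool();
translate([-374, 106, 0]) stool();
translate([1316, 106, 0]) stool();
translate([0, 0, 771]) chair();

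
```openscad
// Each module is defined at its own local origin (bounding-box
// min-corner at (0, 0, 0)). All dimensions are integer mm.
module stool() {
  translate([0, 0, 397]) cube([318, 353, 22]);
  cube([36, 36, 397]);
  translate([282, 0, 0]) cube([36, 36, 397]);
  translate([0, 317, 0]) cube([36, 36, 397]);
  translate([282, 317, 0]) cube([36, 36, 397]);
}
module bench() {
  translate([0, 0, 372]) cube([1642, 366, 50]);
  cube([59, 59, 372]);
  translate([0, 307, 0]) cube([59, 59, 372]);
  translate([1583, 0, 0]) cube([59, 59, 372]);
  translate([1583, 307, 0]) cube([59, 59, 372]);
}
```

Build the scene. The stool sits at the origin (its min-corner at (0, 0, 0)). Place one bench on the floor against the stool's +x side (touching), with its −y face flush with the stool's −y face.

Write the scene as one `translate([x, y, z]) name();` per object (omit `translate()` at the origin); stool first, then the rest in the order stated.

stool();
translate([318, 0, 0]) bench();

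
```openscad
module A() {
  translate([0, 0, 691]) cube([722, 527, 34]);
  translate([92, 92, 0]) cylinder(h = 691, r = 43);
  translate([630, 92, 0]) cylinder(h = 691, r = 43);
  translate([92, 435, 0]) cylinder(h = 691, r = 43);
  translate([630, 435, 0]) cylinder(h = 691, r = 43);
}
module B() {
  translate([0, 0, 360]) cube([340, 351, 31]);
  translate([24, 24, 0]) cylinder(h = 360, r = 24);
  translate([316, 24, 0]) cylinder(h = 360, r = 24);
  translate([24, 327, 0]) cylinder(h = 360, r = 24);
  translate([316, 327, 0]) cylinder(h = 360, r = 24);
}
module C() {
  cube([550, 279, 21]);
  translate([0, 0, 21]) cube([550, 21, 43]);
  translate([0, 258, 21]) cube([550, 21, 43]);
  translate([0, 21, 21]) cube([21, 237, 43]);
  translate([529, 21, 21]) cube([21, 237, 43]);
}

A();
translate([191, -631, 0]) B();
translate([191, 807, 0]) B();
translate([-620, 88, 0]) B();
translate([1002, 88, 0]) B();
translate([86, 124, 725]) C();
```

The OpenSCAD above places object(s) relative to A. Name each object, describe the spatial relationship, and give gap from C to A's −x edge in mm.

A is a table. B is a stool. C is an open box. Four stools sit around the table at the −y, +y, −x, +x sides. The open box is on top of the table, centred. The gap from the open box to the table's −x edge is 86 mm.

The open box's min-x is at 86; the table's min-x is 0; gap = 86 mm.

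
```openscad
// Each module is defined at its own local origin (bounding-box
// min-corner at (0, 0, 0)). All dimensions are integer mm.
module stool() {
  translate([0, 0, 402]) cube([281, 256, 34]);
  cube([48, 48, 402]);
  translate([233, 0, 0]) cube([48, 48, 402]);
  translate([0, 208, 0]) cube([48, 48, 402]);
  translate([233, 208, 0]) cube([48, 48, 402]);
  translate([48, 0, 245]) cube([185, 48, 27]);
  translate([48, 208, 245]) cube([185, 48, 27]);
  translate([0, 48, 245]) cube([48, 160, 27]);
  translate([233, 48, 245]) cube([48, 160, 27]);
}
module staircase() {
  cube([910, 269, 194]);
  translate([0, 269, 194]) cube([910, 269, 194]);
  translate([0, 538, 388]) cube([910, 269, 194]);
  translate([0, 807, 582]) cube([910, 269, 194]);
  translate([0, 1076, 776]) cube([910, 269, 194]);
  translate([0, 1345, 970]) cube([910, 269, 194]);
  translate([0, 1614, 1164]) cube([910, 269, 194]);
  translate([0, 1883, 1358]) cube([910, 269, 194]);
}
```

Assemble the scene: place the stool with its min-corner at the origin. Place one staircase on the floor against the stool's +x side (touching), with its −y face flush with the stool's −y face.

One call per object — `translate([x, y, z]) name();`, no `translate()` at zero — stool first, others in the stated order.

stool();
translate([281, 0, 0]) staircase();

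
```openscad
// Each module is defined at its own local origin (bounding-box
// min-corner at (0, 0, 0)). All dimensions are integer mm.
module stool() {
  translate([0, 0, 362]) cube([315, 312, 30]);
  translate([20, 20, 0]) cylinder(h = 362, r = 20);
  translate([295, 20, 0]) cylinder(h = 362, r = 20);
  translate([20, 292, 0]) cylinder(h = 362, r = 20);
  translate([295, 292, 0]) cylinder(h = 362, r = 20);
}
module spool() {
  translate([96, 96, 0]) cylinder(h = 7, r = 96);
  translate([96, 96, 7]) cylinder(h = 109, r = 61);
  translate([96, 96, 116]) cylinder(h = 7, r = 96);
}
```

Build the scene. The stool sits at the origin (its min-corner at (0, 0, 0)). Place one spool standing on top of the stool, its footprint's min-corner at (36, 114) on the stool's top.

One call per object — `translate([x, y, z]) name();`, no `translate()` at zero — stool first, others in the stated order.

stool();
translate([36, 114, 392]) spool();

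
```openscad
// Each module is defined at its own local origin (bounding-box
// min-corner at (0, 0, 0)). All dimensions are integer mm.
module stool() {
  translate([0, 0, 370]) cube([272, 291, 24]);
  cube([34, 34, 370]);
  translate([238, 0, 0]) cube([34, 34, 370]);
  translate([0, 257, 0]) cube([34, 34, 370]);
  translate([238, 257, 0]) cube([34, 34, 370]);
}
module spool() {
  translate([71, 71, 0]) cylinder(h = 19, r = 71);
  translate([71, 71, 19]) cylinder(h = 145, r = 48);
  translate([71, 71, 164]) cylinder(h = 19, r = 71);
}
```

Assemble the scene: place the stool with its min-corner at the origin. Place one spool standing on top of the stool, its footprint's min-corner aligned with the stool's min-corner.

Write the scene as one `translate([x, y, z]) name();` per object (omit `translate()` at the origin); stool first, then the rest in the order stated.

stool();
translate([0, 0, 394]) spool();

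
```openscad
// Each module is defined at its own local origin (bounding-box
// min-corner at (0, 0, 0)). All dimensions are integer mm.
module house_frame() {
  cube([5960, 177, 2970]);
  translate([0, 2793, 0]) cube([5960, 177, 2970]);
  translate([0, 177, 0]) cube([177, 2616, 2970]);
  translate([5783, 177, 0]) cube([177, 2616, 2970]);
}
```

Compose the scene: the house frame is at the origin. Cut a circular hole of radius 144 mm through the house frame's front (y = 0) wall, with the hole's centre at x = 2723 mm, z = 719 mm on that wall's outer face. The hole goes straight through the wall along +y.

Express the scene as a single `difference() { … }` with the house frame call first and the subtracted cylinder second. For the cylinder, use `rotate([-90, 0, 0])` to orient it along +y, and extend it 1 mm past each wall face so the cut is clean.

difference() {
  house_frame();
  translate([2723, -1, 719]) rotate([-90, 0, 0]) cylinder(h = 179, r = 144);
}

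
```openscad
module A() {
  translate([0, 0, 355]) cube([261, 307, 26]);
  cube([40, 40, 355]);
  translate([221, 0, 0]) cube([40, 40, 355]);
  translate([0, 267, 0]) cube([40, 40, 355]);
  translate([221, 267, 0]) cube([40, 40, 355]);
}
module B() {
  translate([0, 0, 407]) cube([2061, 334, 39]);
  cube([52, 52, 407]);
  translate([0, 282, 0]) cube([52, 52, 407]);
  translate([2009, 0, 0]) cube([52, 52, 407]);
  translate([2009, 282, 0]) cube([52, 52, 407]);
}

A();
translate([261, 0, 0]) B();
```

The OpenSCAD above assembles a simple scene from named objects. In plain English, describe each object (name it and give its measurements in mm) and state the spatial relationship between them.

A is a four-legged stool. The seat is 261×307 mm, 26 mm thick, top at z = 381 mm. It stands on four square legs, each 40×40 mm in cross-section, from z = 0 to the seat underside, each flush with a corner of the seat.

B is a bench: a 2061×334 mm seat slab, 39 mm thick, top at z = 446 mm, on four 52×52 mm square legs flush with the seat corners and standing on z = 0.

The bench is against the stool's +x side, with their −y faces flush.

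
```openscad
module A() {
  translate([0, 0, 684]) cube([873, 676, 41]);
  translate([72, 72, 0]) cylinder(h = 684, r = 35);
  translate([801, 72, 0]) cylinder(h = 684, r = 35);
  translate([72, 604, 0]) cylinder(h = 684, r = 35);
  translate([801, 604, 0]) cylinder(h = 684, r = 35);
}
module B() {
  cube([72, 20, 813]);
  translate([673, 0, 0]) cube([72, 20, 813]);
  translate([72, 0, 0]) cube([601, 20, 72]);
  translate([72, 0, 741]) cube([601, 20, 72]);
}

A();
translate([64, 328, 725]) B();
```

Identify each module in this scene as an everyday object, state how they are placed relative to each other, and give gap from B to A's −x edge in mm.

A is a table. B is a picture frame. The picture frame is on top of the table, centred. The gap from the picture frame to the table's −x edge is 64 mm.

The picture frame's min-x is at 64; the table's min-x is 0; gap = 64 mm.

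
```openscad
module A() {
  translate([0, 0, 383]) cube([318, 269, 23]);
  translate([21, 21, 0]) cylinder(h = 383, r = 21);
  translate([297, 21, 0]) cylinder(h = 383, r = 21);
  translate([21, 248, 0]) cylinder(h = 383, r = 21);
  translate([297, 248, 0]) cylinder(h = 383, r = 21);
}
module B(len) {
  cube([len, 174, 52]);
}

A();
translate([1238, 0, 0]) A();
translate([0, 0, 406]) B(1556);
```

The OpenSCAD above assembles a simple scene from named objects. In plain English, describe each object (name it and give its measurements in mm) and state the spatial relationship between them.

A is a four-legged stool. The seat is 318×269 mm, 23 mm thick, top at z = 406 mm. It stands on four round legs, each 42 mm in diameter, from z = 0 to the seat underside, each leg's axis is inset half a diameter from the nearest pair of seat edges (so the leg's bounding box is flush with the corner).

B is a rectangular beam 1556 mm long (x), 174 mm deep (y), 52 mm thick (z).

The beam spans the tops of two stools placed 920 mm apart, resting at z = 406 mm.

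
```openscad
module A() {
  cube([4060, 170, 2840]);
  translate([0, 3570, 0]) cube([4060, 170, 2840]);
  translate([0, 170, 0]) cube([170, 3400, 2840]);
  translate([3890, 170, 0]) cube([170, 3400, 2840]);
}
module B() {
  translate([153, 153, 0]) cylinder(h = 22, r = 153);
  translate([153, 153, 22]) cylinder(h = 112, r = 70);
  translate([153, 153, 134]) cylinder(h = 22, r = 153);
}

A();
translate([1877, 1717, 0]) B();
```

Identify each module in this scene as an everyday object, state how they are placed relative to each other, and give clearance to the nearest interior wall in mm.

Clearances: x = 1707, y = 1547; minimum 1547 mm.

A is a house frame. B is a spool. The spool sits inside the house frame, centred. The clearance to the nearest interior wall is 1547 mm.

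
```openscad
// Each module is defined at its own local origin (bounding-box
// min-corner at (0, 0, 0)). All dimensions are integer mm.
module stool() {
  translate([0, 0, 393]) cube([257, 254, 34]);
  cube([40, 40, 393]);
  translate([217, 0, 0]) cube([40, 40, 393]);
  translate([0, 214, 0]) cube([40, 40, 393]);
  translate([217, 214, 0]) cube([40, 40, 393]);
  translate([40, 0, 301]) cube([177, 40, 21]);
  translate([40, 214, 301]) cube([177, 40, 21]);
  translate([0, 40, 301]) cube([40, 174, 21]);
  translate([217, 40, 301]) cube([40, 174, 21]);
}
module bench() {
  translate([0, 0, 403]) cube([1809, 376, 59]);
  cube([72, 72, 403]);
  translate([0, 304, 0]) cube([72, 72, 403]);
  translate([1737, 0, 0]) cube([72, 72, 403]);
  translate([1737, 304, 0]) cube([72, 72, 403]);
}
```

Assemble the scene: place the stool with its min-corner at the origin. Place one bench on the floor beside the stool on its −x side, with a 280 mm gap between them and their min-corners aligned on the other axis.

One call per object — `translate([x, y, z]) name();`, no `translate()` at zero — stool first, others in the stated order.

stool();
translate([-2089, 0, 0]) bench();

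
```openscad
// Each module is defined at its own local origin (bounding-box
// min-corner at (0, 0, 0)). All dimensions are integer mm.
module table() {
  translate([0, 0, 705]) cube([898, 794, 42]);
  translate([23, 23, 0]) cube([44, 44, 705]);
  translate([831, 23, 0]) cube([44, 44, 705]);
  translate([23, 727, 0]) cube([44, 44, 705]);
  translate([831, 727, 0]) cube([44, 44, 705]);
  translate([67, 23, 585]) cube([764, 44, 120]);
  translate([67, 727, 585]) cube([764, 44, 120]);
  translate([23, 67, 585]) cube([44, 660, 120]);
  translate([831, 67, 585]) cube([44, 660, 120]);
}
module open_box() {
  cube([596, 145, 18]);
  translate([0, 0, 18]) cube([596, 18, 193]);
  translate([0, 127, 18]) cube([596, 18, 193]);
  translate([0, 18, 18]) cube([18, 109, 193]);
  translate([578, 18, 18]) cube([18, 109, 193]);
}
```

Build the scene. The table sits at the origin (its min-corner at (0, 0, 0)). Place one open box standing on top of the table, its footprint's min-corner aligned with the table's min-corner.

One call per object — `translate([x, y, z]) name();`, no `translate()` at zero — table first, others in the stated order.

table();
translate([0, 0, 747]) open_box();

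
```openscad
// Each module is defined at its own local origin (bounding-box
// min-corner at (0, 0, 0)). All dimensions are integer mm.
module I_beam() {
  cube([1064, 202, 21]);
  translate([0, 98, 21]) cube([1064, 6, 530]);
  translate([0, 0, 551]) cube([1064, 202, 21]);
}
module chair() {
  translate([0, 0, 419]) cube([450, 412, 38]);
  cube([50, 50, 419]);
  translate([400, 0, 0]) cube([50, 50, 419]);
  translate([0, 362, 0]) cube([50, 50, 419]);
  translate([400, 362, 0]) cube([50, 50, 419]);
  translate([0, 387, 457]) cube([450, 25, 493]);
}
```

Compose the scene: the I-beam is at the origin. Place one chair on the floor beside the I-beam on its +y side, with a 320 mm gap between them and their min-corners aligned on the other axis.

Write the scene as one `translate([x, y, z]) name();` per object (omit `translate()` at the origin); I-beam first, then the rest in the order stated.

I_beam();
translate([0, 522, 0]) chair();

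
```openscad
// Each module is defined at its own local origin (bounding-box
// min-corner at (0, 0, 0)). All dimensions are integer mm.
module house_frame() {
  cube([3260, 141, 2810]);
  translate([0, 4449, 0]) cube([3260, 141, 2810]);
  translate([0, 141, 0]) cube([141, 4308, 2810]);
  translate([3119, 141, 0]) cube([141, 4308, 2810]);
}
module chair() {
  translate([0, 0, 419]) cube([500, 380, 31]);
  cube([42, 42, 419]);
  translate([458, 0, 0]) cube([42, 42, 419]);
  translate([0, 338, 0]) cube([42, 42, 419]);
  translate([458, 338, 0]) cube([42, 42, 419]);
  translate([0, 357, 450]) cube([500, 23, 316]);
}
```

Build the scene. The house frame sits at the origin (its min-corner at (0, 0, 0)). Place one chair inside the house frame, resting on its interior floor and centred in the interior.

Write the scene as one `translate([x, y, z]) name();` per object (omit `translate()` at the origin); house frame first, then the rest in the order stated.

house_frame();
translate([1380, 2105, 0]) chair();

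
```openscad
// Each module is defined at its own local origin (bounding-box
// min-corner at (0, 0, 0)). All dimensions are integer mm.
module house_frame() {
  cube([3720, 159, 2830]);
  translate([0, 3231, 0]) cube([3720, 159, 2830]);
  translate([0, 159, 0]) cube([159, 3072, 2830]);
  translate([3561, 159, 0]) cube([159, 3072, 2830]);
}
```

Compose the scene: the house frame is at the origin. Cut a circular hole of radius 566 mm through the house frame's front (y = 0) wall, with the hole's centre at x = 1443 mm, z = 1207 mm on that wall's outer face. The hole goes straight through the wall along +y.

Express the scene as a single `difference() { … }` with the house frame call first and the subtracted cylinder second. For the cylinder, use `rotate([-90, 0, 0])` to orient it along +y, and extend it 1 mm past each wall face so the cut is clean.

difference() {
  house_frame();
  translate([1443, -1, 1207]) rotate([-90, 0, 0]) cylinder(h = 161, r = 566);
}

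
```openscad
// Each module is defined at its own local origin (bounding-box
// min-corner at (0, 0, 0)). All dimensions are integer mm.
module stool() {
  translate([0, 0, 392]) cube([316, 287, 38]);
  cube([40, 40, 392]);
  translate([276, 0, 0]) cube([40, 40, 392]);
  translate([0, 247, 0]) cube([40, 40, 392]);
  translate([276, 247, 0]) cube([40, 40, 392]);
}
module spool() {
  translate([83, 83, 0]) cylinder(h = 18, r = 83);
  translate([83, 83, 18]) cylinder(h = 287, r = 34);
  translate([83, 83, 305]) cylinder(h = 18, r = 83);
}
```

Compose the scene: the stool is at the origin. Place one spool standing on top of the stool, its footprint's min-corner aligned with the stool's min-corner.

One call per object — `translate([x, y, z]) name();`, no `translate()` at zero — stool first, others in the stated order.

stool();
translate([0, 0, 430]) spool();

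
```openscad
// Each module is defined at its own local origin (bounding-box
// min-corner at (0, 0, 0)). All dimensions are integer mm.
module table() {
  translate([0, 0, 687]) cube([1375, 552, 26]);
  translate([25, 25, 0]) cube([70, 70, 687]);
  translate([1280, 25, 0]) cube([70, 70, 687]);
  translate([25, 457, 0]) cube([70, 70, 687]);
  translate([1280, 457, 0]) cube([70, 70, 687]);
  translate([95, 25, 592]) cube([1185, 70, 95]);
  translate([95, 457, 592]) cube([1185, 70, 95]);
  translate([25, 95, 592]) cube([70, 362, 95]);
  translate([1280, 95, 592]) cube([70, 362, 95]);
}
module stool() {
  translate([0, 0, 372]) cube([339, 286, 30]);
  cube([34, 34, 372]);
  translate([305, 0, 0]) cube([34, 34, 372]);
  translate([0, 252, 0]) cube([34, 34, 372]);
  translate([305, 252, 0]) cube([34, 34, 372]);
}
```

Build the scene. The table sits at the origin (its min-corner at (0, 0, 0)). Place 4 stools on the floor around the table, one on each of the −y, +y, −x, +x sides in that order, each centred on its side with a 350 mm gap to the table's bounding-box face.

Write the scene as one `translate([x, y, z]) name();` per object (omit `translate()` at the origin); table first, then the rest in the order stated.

table();
translate([518, -636, 0]) stool();
translate([518, 902, 0]) stool();
translate([-689, 133, 0]) stool();
translate([1725, 133, 0]) stool();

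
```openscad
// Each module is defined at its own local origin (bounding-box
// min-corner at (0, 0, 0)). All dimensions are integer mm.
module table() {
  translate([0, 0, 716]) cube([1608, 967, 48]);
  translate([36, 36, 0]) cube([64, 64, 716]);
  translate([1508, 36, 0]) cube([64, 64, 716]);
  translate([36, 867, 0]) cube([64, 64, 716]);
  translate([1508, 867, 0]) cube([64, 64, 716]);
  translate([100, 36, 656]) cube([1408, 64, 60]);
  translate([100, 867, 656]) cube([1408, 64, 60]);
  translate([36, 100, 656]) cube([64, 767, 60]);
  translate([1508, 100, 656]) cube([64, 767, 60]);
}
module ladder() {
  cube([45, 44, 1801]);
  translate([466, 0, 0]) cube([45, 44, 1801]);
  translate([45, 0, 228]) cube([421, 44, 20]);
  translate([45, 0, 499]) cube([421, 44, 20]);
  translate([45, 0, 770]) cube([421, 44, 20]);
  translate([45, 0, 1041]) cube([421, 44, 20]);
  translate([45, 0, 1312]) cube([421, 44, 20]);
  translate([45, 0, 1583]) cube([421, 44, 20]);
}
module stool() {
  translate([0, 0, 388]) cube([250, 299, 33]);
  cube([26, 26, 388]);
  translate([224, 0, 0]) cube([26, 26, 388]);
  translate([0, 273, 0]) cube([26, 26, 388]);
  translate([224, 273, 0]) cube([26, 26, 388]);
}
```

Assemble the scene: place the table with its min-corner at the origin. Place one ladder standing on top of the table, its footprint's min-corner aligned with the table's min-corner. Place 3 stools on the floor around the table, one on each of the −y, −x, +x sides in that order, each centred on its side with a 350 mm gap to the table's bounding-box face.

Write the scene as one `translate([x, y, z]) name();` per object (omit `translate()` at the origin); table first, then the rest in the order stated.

table();
translate([0, 0, 764]) ladder();
translate([679, -649, 0]) stool();
translate([-600, 334, 0]) stool();
translate([1958, 334, 0]) stool();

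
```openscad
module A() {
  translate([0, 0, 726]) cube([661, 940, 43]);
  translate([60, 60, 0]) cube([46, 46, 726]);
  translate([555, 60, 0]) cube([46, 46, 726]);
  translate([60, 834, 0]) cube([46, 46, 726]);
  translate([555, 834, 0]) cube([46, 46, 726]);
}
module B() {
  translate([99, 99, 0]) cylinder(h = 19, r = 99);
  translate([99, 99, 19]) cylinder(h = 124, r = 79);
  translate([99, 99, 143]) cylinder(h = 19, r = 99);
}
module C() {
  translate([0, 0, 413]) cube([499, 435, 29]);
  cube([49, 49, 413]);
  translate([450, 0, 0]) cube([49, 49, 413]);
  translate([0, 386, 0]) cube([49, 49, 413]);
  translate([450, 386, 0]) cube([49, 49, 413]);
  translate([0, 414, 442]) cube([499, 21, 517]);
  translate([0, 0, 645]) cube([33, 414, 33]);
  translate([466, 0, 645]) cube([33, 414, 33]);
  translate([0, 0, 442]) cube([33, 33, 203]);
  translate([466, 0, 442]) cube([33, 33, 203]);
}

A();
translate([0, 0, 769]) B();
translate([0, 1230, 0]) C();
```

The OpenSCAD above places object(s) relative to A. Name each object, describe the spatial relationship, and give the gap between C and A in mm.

The chair's nearest face is 290 mm from the table's +y face.

A is a table. B is a spool. C is a chair. The spool is on top of the table. The chair is on the floor beside the table on its +y side. The gap between the chair and the table is 290 mm.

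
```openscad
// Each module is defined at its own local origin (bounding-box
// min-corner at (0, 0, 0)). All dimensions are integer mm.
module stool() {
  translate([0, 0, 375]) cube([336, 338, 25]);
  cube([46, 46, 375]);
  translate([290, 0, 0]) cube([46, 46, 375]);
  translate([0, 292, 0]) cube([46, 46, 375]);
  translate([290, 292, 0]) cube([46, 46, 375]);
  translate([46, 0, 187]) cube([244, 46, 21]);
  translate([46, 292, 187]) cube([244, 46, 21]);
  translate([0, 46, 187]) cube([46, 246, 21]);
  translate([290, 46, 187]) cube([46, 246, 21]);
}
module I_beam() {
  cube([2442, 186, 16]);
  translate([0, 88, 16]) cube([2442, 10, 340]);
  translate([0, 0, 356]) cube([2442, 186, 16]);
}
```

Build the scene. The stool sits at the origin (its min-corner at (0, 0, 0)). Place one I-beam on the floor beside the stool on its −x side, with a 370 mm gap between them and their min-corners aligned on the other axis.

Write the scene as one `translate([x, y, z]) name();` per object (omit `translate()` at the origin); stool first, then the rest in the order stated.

stool();
translate([-2812, 0, 0]) I_beam();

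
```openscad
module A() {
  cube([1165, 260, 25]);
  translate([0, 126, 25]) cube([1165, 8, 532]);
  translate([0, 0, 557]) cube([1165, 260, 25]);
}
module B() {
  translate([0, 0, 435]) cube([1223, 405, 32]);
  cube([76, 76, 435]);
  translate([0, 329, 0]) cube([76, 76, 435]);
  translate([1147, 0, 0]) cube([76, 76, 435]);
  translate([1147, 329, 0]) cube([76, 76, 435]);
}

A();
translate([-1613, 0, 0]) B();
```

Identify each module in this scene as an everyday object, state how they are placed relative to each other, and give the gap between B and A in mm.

The bench's nearest face is 390 mm from the I-beam's −x face.

A is an I-beam. B is a bench. The bench is on the floor beside the I-beam on its −x side. The gap between the bench and the I-beam is 390 mm.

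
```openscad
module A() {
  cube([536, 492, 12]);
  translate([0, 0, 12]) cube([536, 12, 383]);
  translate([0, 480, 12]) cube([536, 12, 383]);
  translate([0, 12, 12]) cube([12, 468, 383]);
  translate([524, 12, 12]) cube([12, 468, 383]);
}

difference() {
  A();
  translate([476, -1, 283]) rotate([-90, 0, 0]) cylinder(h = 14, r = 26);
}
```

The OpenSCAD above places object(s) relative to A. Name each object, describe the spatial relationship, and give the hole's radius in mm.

A is an open box. The open box has a circular hole through its front wall. The hole's radius is 26 mm.

The subtracted cylinder has r = 26 mm.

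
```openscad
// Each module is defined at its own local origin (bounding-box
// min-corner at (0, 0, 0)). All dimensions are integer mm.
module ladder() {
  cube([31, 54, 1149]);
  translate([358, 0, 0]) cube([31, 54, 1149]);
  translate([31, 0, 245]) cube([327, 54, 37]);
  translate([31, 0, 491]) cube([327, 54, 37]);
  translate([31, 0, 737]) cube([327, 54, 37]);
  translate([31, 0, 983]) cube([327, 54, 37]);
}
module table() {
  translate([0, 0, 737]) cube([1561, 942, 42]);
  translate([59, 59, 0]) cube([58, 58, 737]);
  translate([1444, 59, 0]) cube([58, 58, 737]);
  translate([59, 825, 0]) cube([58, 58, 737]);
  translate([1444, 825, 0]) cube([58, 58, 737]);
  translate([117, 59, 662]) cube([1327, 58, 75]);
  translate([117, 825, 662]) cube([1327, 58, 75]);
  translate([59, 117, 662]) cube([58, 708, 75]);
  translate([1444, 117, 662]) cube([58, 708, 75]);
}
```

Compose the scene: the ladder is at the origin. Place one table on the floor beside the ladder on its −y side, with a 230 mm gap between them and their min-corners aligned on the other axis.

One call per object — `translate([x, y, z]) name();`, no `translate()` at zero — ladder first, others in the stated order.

ladder();
translate([0, -1172, 0]) table();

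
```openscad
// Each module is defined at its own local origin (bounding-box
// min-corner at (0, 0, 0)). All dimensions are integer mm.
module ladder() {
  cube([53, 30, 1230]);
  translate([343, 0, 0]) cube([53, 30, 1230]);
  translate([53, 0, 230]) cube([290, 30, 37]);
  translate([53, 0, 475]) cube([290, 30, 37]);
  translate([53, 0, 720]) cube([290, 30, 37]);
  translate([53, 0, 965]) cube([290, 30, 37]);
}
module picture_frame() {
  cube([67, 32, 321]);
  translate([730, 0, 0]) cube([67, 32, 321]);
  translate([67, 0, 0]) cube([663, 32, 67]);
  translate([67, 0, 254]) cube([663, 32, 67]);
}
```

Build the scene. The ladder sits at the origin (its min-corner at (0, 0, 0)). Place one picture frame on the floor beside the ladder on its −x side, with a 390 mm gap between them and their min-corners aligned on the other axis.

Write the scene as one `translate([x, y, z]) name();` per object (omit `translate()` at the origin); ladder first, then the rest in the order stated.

ladder();
translate([-1187, 0, 0]) picture_frame();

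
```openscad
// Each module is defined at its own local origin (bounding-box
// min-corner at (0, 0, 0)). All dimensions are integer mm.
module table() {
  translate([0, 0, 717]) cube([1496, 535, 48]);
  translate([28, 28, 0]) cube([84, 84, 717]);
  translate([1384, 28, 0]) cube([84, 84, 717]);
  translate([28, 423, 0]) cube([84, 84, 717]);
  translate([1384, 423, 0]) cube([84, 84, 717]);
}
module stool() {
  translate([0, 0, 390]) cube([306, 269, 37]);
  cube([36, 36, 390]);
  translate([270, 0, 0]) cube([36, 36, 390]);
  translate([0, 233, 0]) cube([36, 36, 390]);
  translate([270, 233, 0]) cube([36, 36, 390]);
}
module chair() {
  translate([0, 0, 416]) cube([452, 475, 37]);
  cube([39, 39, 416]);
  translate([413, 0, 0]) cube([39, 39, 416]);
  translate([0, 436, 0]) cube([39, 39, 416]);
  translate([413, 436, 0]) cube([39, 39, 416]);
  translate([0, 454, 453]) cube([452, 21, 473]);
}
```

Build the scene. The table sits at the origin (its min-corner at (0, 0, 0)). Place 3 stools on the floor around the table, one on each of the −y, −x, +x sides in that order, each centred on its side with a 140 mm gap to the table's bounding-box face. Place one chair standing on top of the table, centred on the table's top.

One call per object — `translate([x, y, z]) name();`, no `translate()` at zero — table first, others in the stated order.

table();
translate([595, -409, 0]) stool();
translate([-446, 133, 0]) stool();
translate([1636, 133, 0]) stool();
translate([522, 30, 765]) chair();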